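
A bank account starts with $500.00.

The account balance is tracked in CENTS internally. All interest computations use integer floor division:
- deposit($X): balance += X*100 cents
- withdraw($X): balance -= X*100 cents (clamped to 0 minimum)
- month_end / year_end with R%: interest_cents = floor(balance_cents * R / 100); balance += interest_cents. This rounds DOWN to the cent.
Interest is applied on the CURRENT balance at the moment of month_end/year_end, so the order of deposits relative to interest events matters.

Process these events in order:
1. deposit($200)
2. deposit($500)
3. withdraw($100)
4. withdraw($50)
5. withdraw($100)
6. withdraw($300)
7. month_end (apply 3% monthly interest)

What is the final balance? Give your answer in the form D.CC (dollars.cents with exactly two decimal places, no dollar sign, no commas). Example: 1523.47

After 1 (deposit($200)): balance=$700.00 total_interest=$0.00
After 2 (deposit($500)): balance=$1200.00 total_interest=$0.00
After 3 (withdraw($100)): balance=$1100.00 total_interest=$0.00
After 4 (withdraw($50)): balance=$1050.00 total_interest=$0.00
After 5 (withdraw($100)): balance=$950.00 total_interest=$0.00
After 6 (withdraw($300)): balance=$650.00 total_interest=$0.00
After 7 (month_end (apply 3% monthly interest)): balance=$669.50 total_interest=$19.50

Answer: 669.50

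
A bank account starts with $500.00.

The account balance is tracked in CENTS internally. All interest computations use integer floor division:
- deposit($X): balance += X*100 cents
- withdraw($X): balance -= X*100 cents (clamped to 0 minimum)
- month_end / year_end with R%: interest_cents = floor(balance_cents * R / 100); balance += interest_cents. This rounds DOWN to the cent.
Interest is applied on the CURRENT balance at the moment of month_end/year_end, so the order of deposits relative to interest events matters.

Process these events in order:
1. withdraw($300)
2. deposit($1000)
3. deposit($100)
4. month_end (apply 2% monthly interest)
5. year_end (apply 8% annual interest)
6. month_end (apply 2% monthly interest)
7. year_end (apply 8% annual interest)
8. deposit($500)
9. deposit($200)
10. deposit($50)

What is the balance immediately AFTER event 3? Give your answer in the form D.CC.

After 1 (withdraw($300)): balance=$200.00 total_interest=$0.00
After 2 (deposit($1000)): balance=$1200.00 total_interest=$0.00
After 3 (deposit($100)): balance=$1300.00 total_interest=$0.00

Answer: 1300.00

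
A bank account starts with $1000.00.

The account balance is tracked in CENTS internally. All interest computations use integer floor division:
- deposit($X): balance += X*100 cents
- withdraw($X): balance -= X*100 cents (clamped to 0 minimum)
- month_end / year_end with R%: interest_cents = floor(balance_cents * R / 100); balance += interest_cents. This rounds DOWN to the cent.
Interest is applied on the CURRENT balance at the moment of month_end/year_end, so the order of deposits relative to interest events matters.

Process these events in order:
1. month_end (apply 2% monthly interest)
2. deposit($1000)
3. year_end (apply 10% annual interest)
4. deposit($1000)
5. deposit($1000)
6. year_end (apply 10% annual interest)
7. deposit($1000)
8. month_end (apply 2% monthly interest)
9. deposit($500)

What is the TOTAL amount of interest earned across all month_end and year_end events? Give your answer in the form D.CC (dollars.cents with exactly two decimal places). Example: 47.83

After 1 (month_end (apply 2% monthly interest)): balance=$1020.00 total_interest=$20.00
After 2 (deposit($1000)): balance=$2020.00 total_interest=$20.00
After 3 (year_end (apply 10% annual interest)): balance=$2222.00 total_interest=$222.00
After 4 (deposit($1000)): balance=$3222.00 total_interest=$222.00
After 5 (deposit($1000)): balance=$4222.00 total_interest=$222.00
After 6 (year_end (apply 10% annual interest)): balance=$4644.20 total_interest=$644.20
After 7 (deposit($1000)): balance=$5644.20 total_interest=$644.20
After 8 (month_end (apply 2% monthly interest)): balance=$5757.08 total_interest=$757.08
After 9 (deposit($500)): balance=$6257.08 total_interest=$757.08

Answer: 757.08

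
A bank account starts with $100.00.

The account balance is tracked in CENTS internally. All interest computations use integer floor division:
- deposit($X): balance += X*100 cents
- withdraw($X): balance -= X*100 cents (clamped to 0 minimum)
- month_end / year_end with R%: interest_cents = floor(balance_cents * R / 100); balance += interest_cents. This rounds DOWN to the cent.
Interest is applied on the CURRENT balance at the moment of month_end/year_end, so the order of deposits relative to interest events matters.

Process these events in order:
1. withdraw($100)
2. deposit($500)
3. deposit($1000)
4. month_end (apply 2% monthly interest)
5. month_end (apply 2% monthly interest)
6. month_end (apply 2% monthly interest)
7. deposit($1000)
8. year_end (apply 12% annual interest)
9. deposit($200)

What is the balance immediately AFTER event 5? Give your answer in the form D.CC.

After 1 (withdraw($100)): balance=$0.00 total_interest=$0.00
After 2 (deposit($500)): balance=$500.00 total_interest=$0.00
After 3 (deposit($1000)): balance=$1500.00 total_interest=$0.00
After 4 (month_end (apply 2% monthly interest)): balance=$1530.00 total_interest=$30.00
After 5 (month_end (apply 2% monthly interest)): balance=$1560.60 total_interest=$60.60

Answer: 1560.60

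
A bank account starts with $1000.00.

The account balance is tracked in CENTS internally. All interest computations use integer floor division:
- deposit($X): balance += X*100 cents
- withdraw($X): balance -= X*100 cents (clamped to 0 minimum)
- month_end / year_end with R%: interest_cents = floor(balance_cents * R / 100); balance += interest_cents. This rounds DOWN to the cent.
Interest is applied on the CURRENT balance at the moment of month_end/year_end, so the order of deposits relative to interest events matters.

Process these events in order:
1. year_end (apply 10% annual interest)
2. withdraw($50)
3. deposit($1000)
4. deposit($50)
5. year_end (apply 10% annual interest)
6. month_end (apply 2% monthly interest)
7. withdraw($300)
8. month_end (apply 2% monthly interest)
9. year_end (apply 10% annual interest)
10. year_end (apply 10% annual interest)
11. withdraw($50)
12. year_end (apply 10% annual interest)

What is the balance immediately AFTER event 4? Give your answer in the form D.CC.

After 1 (year_end (apply 10% annual interest)): balance=$1100.00 total_interest=$100.00
After 2 (withdraw($50)): balance=$1050.00 total_interest=$100.00
After 3 (deposit($1000)): balance=$2050.00 total_interest=$100.00
After 4 (deposit($50)): balance=$2100.00 total_interest=$100.00

Answer: 2100.00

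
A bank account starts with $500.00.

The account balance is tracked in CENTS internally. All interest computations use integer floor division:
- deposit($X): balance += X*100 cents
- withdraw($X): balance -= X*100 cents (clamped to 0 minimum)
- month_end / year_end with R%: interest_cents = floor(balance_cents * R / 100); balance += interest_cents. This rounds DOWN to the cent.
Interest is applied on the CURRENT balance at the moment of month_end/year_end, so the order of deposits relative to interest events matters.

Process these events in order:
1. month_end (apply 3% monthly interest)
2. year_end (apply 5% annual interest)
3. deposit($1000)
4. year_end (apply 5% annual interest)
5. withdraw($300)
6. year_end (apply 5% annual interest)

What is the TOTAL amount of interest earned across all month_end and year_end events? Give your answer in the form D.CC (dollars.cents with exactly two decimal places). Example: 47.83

Answer: 183.66

Derivation:
After 1 (month_end (apply 3% monthly interest)): balance=$515.00 total_interest=$15.00
After 2 (year_end (apply 5% annual interest)): balance=$540.75 total_interest=$40.75
After 3 (deposit($1000)): balance=$1540.75 total_interest=$40.75
After 4 (year_end (apply 5% annual interest)): balance=$1617.78 total_interest=$117.78
After 5 (withdraw($300)): balance=$1317.78 total_interest=$117.78
After 6 (year_end (apply 5% annual interest)): balance=$1383.66 total_interest=$183.66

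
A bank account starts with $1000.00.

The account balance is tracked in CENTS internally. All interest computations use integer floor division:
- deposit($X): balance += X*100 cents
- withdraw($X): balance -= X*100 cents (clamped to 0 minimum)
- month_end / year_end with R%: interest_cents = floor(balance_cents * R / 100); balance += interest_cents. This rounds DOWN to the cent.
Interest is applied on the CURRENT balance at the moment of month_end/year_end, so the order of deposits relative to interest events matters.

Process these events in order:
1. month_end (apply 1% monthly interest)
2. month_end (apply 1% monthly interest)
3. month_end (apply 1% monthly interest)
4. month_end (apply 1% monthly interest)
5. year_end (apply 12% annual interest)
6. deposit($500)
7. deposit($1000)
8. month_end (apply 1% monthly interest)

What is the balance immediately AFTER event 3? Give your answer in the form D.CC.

Answer: 1030.30

Derivation:
After 1 (month_end (apply 1% monthly interest)): balance=$1010.00 total_interest=$10.00
After 2 (month_end (apply 1% monthly interest)): balance=$1020.10 total_interest=$20.10
After 3 (month_end (apply 1% monthly interest)): balance=$1030.30 total_interest=$30.30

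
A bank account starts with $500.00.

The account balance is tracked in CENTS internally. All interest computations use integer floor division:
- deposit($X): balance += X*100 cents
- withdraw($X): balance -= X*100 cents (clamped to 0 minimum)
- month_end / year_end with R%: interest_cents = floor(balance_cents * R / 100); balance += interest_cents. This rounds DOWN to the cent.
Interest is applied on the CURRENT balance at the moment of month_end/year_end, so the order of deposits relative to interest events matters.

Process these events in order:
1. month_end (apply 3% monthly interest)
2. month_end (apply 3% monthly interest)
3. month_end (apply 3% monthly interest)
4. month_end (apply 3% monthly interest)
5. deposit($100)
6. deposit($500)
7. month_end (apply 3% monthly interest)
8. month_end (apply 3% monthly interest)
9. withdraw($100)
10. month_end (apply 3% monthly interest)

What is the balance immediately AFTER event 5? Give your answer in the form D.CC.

Answer: 662.75

Derivation:
After 1 (month_end (apply 3% monthly interest)): balance=$515.00 total_interest=$15.00
After 2 (month_end (apply 3% monthly interest)): balance=$530.45 total_interest=$30.45
After 3 (month_end (apply 3% monthly interest)): balance=$546.36 total_interest=$46.36
After 4 (month_end (apply 3% monthly interest)): balance=$562.75 total_interest=$62.75
After 5 (deposit($100)): balance=$662.75 total_interest=$62.75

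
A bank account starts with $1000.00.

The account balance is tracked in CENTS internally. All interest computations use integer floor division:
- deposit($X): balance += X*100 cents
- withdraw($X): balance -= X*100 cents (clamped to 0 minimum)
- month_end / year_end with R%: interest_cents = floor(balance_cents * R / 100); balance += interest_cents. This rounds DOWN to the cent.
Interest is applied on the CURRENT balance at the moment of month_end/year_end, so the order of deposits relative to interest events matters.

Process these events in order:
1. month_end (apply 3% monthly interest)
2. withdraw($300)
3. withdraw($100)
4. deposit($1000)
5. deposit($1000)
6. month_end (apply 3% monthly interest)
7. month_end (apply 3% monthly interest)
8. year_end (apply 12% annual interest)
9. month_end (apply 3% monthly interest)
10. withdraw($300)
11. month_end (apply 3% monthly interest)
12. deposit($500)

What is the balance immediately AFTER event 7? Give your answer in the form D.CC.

Answer: 2790.16

Derivation:
After 1 (month_end (apply 3% monthly interest)): balance=$1030.00 total_interest=$30.00
After 2 (withdraw($300)): balance=$730.00 total_interest=$30.00
After 3 (withdraw($100)): balance=$630.00 total_interest=$30.00
After 4 (deposit($1000)): balance=$1630.00 total_interest=$30.00
After 5 (deposit($1000)): balance=$2630.00 total_interest=$30.00
After 6 (month_end (apply 3% monthly interest)): balance=$2708.90 total_interest=$108.90
After 7 (month_end (apply 3% monthly interest)): balance=$2790.16 total_interest=$190.16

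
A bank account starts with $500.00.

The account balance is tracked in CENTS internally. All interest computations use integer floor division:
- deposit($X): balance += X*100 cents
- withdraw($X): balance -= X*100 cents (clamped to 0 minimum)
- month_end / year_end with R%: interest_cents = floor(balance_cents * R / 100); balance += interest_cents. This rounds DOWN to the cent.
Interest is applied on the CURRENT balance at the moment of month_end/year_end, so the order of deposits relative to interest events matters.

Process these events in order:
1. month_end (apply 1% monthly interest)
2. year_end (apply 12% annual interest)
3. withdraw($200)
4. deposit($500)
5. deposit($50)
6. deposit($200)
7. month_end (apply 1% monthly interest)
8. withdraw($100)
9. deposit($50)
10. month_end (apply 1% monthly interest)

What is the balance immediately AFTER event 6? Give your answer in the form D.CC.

Answer: 1115.60

Derivation:
After 1 (month_end (apply 1% monthly interest)): balance=$505.00 total_interest=$5.00
After 2 (year_end (apply 12% annual interest)): balance=$565.60 total_interest=$65.60
After 3 (withdraw($200)): balance=$365.60 total_interest=$65.60
After 4 (deposit($500)): balance=$865.60 total_interest=$65.60
After 5 (deposit($50)): balance=$915.60 total_interest=$65.60
After 6 (deposit($200)): balance=$1115.60 total_interest=$65.60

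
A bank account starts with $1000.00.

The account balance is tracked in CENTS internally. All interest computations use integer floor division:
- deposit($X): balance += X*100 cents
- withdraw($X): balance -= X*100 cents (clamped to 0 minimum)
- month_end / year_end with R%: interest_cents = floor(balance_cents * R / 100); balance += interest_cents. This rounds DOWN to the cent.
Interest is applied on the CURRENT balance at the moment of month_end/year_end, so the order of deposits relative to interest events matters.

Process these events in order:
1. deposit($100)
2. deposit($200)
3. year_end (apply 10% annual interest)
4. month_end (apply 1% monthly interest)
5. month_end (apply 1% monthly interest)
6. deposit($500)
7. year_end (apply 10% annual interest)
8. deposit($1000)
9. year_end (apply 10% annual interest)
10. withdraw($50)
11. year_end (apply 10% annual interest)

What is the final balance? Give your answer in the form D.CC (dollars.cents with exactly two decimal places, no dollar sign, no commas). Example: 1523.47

Answer: 3762.07

Derivation:
After 1 (deposit($100)): balance=$1100.00 total_interest=$0.00
After 2 (deposit($200)): balance=$1300.00 total_interest=$0.00
After 3 (year_end (apply 10% annual interest)): balance=$1430.00 total_interest=$130.00
After 4 (month_end (apply 1% monthly interest)): balance=$1444.30 total_interest=$144.30
After 5 (month_end (apply 1% monthly interest)): balance=$1458.74 total_interest=$158.74
After 6 (deposit($500)): balance=$1958.74 total_interest=$158.74
After 7 (year_end (apply 10% annual interest)): balance=$2154.61 total_interest=$354.61
After 8 (deposit($1000)): balance=$3154.61 total_interest=$354.61
After 9 (year_end (apply 10% annual interest)): balance=$3470.07 total_interest=$670.07
After 10 (withdraw($50)): balance=$3420.07 total_interest=$670.07
After 11 (year_end (apply 10% annual interest)): balance=$3762.07 total_interest=$1012.07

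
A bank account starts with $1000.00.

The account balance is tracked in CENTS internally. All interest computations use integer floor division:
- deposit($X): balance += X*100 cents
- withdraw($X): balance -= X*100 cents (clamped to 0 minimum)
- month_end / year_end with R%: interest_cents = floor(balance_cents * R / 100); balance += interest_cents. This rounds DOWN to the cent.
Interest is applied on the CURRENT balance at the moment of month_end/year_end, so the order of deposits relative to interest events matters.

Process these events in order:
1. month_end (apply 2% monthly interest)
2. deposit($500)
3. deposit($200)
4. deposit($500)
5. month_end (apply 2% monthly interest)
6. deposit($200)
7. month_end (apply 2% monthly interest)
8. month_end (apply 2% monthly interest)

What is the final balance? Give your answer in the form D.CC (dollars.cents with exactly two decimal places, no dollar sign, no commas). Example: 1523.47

After 1 (month_end (apply 2% monthly interest)): balance=$1020.00 total_interest=$20.00
After 2 (deposit($500)): balance=$1520.00 total_interest=$20.00
After 3 (deposit($200)): balance=$1720.00 total_interest=$20.00
After 4 (deposit($500)): balance=$2220.00 total_interest=$20.00
After 5 (month_end (apply 2% monthly interest)): balance=$2264.40 total_interest=$64.40
After 6 (deposit($200)): balance=$2464.40 total_interest=$64.40
After 7 (month_end (apply 2% monthly interest)): balance=$2513.68 total_interest=$113.68
After 8 (month_end (apply 2% monthly interest)): balance=$2563.95 total_interest=$163.95

Answer: 2563.95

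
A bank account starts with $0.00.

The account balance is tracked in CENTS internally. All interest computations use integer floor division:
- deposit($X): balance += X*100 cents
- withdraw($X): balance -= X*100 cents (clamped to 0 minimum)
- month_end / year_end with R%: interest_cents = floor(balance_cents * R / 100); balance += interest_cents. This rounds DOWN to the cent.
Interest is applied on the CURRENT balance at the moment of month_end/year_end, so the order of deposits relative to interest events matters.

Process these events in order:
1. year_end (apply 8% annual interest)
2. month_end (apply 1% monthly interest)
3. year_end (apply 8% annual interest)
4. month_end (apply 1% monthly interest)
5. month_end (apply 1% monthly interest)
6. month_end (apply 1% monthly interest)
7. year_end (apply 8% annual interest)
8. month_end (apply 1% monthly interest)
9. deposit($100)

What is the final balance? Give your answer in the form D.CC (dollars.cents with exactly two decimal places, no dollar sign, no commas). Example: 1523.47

Answer: 100.00

Derivation:
After 1 (year_end (apply 8% annual interest)): balance=$0.00 total_interest=$0.00
After 2 (month_end (apply 1% monthly interest)): balance=$0.00 total_interest=$0.00
After 3 (year_end (apply 8% annual interest)): balance=$0.00 total_interest=$0.00
After 4 (month_end (apply 1% monthly interest)): balance=$0.00 total_interest=$0.00
After 5 (month_end (apply 1% monthly interest)): balance=$0.00 total_interest=$0.00
After 6 (month_end (apply 1% monthly interest)): balance=$0.00 total_interest=$0.00
After 7 (year_end (apply 8% annual interest)): balance=$0.00 total_interest=$0.00
After 8 (month_end (apply 1% monthly interest)): balance=$0.00 total_interest=$0.00
After 9 (deposit($100)): balance=$100.00 total_interest=$0.00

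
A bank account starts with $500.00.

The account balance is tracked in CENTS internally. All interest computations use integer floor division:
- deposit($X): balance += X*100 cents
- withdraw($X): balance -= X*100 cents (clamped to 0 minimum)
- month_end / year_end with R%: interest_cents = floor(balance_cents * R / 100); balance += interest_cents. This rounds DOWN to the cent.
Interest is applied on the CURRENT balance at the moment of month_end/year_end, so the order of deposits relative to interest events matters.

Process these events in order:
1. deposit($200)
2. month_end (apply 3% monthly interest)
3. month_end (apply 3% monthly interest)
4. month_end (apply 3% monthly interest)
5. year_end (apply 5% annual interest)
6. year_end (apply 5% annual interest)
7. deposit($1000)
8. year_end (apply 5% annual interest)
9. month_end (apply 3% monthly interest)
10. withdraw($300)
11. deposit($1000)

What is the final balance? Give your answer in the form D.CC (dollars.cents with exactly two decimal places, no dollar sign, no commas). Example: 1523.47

Answer: 2693.51

Derivation:
After 1 (deposit($200)): balance=$700.00 total_interest=$0.00
After 2 (month_end (apply 3% monthly interest)): balance=$721.00 total_interest=$21.00
After 3 (month_end (apply 3% monthly interest)): balance=$742.63 total_interest=$42.63
After 4 (month_end (apply 3% monthly interest)): balance=$764.90 total_interest=$64.90
After 5 (year_end (apply 5% annual interest)): balance=$803.14 total_interest=$103.14
After 6 (year_end (apply 5% annual interest)): balance=$843.29 total_interest=$143.29
After 7 (deposit($1000)): balance=$1843.29 total_interest=$143.29
After 8 (year_end (apply 5% annual interest)): balance=$1935.45 total_interest=$235.45
After 9 (month_end (apply 3% monthly interest)): balance=$1993.51 total_interest=$293.51
After 10 (withdraw($300)): balance=$1693.51 total_interest=$293.51
After 11 (deposit($1000)): balance=$2693.51 total_interest=$293.51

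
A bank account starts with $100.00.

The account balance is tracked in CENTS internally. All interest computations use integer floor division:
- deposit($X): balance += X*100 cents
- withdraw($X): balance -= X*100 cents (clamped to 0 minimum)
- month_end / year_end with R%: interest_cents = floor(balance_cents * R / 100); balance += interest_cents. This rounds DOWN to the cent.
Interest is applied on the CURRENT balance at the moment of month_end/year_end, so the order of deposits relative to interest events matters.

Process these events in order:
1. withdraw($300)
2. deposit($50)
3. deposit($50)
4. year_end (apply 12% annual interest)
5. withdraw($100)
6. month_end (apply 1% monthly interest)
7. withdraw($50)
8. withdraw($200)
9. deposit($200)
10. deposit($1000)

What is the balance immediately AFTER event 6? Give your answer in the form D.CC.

After 1 (withdraw($300)): balance=$0.00 total_interest=$0.00
After 2 (deposit($50)): balance=$50.00 total_interest=$0.00
After 3 (deposit($50)): balance=$100.00 total_interest=$0.00
After 4 (year_end (apply 12% annual interest)): balance=$112.00 total_interest=$12.00
After 5 (withdraw($100)): balance=$12.00 total_interest=$12.00
After 6 (month_end (apply 1% monthly interest)): balance=$12.12 total_interest=$12.12

Answer: 12.12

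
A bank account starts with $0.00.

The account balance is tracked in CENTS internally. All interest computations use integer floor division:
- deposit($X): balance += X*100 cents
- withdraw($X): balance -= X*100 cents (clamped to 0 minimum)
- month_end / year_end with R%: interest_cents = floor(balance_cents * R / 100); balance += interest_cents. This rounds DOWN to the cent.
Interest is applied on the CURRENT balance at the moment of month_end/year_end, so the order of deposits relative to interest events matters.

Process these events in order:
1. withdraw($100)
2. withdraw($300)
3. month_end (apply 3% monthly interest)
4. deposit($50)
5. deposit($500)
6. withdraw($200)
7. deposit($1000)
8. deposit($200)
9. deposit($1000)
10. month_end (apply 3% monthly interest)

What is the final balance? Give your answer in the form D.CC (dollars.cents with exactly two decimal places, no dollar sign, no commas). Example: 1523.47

Answer: 2626.50

Derivation:
After 1 (withdraw($100)): balance=$0.00 total_interest=$0.00
After 2 (withdraw($300)): balance=$0.00 total_interest=$0.00
After 3 (month_end (apply 3% monthly interest)): balance=$0.00 total_interest=$0.00
After 4 (deposit($50)): balance=$50.00 total_interest=$0.00
After 5 (deposit($500)): balance=$550.00 total_interest=$0.00
After 6 (withdraw($200)): balance=$350.00 total_interest=$0.00
After 7 (deposit($1000)): balance=$1350.00 total_interest=$0.00
After 8 (deposit($200)): balance=$1550.00 total_interest=$0.00
After 9 (deposit($1000)): balance=$2550.00 total_interest=$0.00
After 10 (month_end (apply 3% monthly interest)): balance=$2626.50 total_interest=$76.50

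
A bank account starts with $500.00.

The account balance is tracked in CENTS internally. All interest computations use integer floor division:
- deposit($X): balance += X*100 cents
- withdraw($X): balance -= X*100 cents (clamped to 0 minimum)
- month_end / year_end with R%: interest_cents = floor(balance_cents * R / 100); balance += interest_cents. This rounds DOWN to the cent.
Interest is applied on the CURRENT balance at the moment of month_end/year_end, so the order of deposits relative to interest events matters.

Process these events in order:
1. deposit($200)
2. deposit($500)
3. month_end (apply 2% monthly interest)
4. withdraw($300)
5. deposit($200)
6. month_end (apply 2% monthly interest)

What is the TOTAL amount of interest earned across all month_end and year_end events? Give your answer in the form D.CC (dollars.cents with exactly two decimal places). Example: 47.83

After 1 (deposit($200)): balance=$700.00 total_interest=$0.00
After 2 (deposit($500)): balance=$1200.00 total_interest=$0.00
After 3 (month_end (apply 2% monthly interest)): balance=$1224.00 total_interest=$24.00
After 4 (withdraw($300)): balance=$924.00 total_interest=$24.00
After 5 (deposit($200)): balance=$1124.00 total_interest=$24.00
After 6 (month_end (apply 2% monthly interest)): balance=$1146.48 total_interest=$46.48

Answer: 46.48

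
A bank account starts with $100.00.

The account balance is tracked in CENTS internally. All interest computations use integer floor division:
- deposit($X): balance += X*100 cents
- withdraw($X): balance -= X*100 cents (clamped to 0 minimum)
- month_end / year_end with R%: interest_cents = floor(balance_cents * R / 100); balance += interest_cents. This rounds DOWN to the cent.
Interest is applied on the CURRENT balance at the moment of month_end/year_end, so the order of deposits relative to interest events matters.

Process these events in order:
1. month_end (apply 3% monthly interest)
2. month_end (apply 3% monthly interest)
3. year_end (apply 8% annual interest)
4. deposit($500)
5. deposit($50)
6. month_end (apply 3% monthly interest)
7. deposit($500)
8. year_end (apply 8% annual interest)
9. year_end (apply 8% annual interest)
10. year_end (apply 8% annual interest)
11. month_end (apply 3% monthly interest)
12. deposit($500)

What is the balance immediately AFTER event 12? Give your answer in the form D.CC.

After 1 (month_end (apply 3% monthly interest)): balance=$103.00 total_interest=$3.00
After 2 (month_end (apply 3% monthly interest)): balance=$106.09 total_interest=$6.09
After 3 (year_end (apply 8% annual interest)): balance=$114.57 total_interest=$14.57
After 4 (deposit($500)): balance=$614.57 total_interest=$14.57
After 5 (deposit($50)): balance=$664.57 total_interest=$14.57
After 6 (month_end (apply 3% monthly interest)): balance=$684.50 total_interest=$34.50
After 7 (deposit($500)): balance=$1184.50 total_interest=$34.50
After 8 (year_end (apply 8% annual interest)): balance=$1279.26 total_interest=$129.26
After 9 (year_end (apply 8% annual interest)): balance=$1381.60 total_interest=$231.60
After 10 (year_end (apply 8% annual interest)): balance=$1492.12 total_interest=$342.12
After 11 (month_end (apply 3% monthly interest)): balance=$1536.88 total_interest=$386.88
After 12 (deposit($500)): balance=$2036.88 total_interest=$386.88

Answer: 2036.88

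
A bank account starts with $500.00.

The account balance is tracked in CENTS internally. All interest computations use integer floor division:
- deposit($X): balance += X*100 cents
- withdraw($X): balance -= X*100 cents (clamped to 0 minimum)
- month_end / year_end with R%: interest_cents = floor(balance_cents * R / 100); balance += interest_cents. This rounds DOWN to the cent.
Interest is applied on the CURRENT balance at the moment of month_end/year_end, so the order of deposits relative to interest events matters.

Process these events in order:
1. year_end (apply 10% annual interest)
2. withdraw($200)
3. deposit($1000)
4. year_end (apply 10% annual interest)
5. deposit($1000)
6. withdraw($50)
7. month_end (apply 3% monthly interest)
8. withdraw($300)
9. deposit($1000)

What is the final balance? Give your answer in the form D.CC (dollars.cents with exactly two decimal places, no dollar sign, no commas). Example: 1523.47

Answer: 3208.05

Derivation:
After 1 (year_end (apply 10% annual interest)): balance=$550.00 total_interest=$50.00
After 2 (withdraw($200)): balance=$350.00 total_interest=$50.00
After 3 (deposit($1000)): balance=$1350.00 total_interest=$50.00
After 4 (year_end (apply 10% annual interest)): balance=$1485.00 total_interest=$185.00
After 5 (deposit($1000)): balance=$2485.00 total_interest=$185.00
After 6 (withdraw($50)): balance=$2435.00 total_interest=$185.00
After 7 (month_end (apply 3% monthly interest)): balance=$2508.05 total_interest=$258.05
After 8 (withdraw($300)): balance=$2208.05 total_interest=$258.05
After 9 (deposit($1000)): balance=$3208.05 total_interest=$258.05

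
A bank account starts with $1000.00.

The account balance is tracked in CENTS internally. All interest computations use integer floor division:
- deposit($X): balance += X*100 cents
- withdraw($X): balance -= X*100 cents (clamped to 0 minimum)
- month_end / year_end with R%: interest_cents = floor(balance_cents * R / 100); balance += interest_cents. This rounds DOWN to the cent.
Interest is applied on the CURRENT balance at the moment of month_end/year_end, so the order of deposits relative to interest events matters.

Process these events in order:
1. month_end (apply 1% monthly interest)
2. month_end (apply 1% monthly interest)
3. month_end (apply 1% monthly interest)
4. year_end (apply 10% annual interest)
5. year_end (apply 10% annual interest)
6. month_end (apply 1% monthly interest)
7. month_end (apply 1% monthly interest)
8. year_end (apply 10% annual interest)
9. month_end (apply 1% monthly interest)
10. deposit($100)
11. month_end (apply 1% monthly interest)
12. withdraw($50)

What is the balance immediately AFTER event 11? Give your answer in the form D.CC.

Answer: 1527.98

Derivation:
After 1 (month_end (apply 1% monthly interest)): balance=$1010.00 total_interest=$10.00
After 2 (month_end (apply 1% monthly interest)): balance=$1020.10 total_interest=$20.10
After 3 (month_end (apply 1% monthly interest)): balance=$1030.30 total_interest=$30.30
After 4 (year_end (apply 10% annual interest)): balance=$1133.33 total_interest=$133.33
After 5 (year_end (apply 10% annual interest)): balance=$1246.66 total_interest=$246.66
After 6 (month_end (apply 1% monthly interest)): balance=$1259.12 total_interest=$259.12
After 7 (month_end (apply 1% monthly interest)): balance=$1271.71 total_interest=$271.71
After 8 (year_end (apply 10% annual interest)): balance=$1398.88 total_interest=$398.88
After 9 (month_end (apply 1% monthly interest)): balance=$1412.86 total_interest=$412.86
After 10 (deposit($100)): balance=$1512.86 total_interest=$412.86
After 11 (month_end (apply 1% monthly interest)): balance=$1527.98 total_interest=$427.98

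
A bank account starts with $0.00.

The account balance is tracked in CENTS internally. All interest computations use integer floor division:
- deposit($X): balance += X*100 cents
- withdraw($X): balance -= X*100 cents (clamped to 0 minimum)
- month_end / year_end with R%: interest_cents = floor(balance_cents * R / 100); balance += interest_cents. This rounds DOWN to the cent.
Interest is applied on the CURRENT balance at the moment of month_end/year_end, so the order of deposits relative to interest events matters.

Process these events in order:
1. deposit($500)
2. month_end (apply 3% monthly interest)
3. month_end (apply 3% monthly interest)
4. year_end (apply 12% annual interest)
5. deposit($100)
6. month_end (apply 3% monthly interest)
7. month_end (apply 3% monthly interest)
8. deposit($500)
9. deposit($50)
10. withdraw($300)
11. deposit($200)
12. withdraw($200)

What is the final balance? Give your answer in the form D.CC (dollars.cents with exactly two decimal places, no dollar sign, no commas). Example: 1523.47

Answer: 986.36

Derivation:
After 1 (deposit($500)): balance=$500.00 total_interest=$0.00
After 2 (month_end (apply 3% monthly interest)): balance=$515.00 total_interest=$15.00
After 3 (month_end (apply 3% monthly interest)): balance=$530.45 total_interest=$30.45
After 4 (year_end (apply 12% annual interest)): balance=$594.10 total_interest=$94.10
After 5 (deposit($100)): balance=$694.10 total_interest=$94.10
After 6 (month_end (apply 3% monthly interest)): balance=$714.92 total_interest=$114.92
After 7 (month_end (apply 3% monthly interest)): balance=$736.36 total_interest=$136.36
After 8 (deposit($500)): balance=$1236.36 total_interest=$136.36
After 9 (deposit($50)): balance=$1286.36 total_interest=$136.36
After 10 (withdraw($300)): balance=$986.36 total_interest=$136.36
After 11 (deposit($200)): balance=$1186.36 total_interest=$136.36
After 12 (withdraw($200)): balance=$986.36 total_interest=$136.36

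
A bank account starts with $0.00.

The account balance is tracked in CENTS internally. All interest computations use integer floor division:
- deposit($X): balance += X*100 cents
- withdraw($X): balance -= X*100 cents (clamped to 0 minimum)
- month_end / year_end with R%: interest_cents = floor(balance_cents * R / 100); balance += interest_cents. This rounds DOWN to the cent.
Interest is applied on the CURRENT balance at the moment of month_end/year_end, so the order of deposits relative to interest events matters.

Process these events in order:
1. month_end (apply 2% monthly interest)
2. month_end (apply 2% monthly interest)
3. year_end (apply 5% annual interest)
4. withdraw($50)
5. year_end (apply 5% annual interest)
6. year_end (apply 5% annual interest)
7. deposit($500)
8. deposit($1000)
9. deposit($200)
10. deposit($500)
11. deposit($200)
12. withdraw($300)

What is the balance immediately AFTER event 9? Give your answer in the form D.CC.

After 1 (month_end (apply 2% monthly interest)): balance=$0.00 total_interest=$0.00
After 2 (month_end (apply 2% monthly interest)): balance=$0.00 total_interest=$0.00
After 3 (year_end (apply 5% annual interest)): balance=$0.00 total_interest=$0.00
After 4 (withdraw($50)): balance=$0.00 total_interest=$0.00
After 5 (year_end (apply 5% annual interest)): balance=$0.00 total_interest=$0.00
After 6 (year_end (apply 5% annual interest)): balance=$0.00 total_interest=$0.00
After 7 (deposit($500)): balance=$500.00 total_interest=$0.00
After 8 (deposit($1000)): balance=$1500.00 total_interest=$0.00
After 9 (deposit($200)): balance=$1700.00 total_interest=$0.00

Answer: 1700.00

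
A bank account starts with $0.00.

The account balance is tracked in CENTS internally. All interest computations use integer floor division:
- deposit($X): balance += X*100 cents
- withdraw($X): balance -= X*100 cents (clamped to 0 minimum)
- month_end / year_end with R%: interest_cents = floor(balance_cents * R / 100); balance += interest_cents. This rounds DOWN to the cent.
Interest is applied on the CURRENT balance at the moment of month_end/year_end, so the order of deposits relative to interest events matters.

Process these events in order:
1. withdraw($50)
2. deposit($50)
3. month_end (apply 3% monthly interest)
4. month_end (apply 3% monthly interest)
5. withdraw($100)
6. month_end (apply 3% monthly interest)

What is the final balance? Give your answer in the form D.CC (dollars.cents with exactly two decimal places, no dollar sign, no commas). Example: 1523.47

After 1 (withdraw($50)): balance=$0.00 total_interest=$0.00
After 2 (deposit($50)): balance=$50.00 total_interest=$0.00
After 3 (month_end (apply 3% monthly interest)): balance=$51.50 total_interest=$1.50
After 4 (month_end (apply 3% monthly interest)): balance=$53.04 total_interest=$3.04
After 5 (withdraw($100)): balance=$0.00 total_interest=$3.04
After 6 (month_end (apply 3% monthly interest)): balance=$0.00 total_interest=$3.04

Answer: 0.00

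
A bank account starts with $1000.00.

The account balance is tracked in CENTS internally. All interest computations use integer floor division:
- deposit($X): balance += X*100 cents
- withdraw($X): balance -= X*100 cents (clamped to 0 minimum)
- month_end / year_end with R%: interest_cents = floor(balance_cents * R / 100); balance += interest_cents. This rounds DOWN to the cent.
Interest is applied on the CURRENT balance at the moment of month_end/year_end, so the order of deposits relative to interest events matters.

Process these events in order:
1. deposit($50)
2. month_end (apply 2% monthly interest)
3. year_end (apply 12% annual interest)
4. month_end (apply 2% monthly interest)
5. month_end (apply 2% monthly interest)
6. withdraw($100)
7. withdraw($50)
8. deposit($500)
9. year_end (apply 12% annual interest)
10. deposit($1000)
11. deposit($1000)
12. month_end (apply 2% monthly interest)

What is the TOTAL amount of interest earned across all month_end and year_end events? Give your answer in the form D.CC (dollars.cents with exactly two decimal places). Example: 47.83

After 1 (deposit($50)): balance=$1050.00 total_interest=$0.00
After 2 (month_end (apply 2% monthly interest)): balance=$1071.00 total_interest=$21.00
After 3 (year_end (apply 12% annual interest)): balance=$1199.52 total_interest=$149.52
After 4 (month_end (apply 2% monthly interest)): balance=$1223.51 total_interest=$173.51
After 5 (month_end (apply 2% monthly interest)): balance=$1247.98 total_interest=$197.98
After 6 (withdraw($100)): balance=$1147.98 total_interest=$197.98
After 7 (withdraw($50)): balance=$1097.98 total_interest=$197.98
After 8 (deposit($500)): balance=$1597.98 total_interest=$197.98
After 9 (year_end (apply 12% annual interest)): balance=$1789.73 total_interest=$389.73
After 10 (deposit($1000)): balance=$2789.73 total_interest=$389.73
After 11 (deposit($1000)): balance=$3789.73 total_interest=$389.73
After 12 (month_end (apply 2% monthly interest)): balance=$3865.52 total_interest=$465.52

Answer: 465.52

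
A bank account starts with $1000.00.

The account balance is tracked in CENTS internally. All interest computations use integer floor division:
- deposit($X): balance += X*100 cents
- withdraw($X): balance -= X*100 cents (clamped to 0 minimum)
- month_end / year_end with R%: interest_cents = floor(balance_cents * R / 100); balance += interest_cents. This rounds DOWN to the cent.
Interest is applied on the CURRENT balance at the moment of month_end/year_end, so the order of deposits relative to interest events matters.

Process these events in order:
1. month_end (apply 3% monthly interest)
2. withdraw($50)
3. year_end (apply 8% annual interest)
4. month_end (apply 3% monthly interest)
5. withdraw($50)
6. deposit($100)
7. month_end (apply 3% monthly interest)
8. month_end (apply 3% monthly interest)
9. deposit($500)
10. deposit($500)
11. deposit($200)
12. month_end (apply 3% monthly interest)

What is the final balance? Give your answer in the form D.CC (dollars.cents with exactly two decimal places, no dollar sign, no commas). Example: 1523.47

After 1 (month_end (apply 3% monthly interest)): balance=$1030.00 total_interest=$30.00
After 2 (withdraw($50)): balance=$980.00 total_interest=$30.00
After 3 (year_end (apply 8% annual interest)): balance=$1058.40 total_interest=$108.40
After 4 (month_end (apply 3% monthly interest)): balance=$1090.15 total_interest=$140.15
After 5 (withdraw($50)): balance=$1040.15 total_interest=$140.15
After 6 (deposit($100)): balance=$1140.15 total_interest=$140.15
After 7 (month_end (apply 3% monthly interest)): balance=$1174.35 total_interest=$174.35
After 8 (month_end (apply 3% monthly interest)): balance=$1209.58 total_interest=$209.58
After 9 (deposit($500)): balance=$1709.58 total_interest=$209.58
After 10 (deposit($500)): balance=$2209.58 total_interest=$209.58
After 11 (deposit($200)): balance=$2409.58 total_interest=$209.58
After 12 (month_end (apply 3% monthly interest)): balance=$2481.86 total_interest=$281.86

Answer: 2481.86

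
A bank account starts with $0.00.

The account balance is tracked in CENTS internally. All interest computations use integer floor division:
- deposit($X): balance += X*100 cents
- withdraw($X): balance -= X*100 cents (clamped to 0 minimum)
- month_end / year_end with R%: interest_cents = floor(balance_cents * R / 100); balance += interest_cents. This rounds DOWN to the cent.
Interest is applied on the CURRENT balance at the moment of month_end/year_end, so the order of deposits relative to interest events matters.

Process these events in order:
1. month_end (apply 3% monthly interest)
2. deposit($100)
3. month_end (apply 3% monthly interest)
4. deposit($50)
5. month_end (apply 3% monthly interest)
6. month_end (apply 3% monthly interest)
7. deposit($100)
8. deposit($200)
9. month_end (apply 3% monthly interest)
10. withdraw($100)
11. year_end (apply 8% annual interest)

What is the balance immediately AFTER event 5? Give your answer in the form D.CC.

Answer: 157.59

Derivation:
After 1 (month_end (apply 3% monthly interest)): balance=$0.00 total_interest=$0.00
After 2 (deposit($100)): balance=$100.00 total_interest=$0.00
After 3 (month_end (apply 3% monthly interest)): balance=$103.00 total_interest=$3.00
After 4 (deposit($50)): balance=$153.00 total_interest=$3.00
After 5 (month_end (apply 3% monthly interest)): balance=$157.59 total_interest=$7.59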